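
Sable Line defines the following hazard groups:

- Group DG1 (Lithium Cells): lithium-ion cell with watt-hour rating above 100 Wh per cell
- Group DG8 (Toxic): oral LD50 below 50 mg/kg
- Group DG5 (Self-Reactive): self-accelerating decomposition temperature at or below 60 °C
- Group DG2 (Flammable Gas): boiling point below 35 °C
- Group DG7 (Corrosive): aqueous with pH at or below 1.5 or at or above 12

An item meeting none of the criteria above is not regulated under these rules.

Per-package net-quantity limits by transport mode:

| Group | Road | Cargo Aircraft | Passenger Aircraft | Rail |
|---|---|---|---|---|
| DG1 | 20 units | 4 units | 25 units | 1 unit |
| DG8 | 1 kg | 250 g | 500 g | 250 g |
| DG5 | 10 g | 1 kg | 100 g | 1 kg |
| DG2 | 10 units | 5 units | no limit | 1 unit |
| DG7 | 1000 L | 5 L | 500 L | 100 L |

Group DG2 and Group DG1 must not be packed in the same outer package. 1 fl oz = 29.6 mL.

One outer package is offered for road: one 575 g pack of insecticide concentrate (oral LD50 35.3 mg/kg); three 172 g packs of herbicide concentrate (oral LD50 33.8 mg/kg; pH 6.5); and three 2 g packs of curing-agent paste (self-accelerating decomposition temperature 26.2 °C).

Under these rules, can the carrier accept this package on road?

No

Oral LD50 35.3 mg/kg meets the Group DG8 criterion (Toxic), so the insecticide concentrate is Group DG8.
Herbicide concentrate: oral LD50 33.8 mg/kg < 50 mg/kg → Group DG8 (Toxic).
Curing-agent paste: self-accelerating decomposition temperature 26.2 °C ≤ 60 °C → Group DG5 (Self-Reactive).
Total Group DG8: 575 g + (three 172 g packs = 516 g) = 1.091 kg.
1.091 kg > 1 kg (road limit, Group DG8) — over the limit.
Group DG5 quantity: three 2 g packs = 6 g.
That is within the Group DG5 road limit of 10 g.
The segregation rule (Group DG2 with Group DG1) does not apply to Group DG8 with Group DG5.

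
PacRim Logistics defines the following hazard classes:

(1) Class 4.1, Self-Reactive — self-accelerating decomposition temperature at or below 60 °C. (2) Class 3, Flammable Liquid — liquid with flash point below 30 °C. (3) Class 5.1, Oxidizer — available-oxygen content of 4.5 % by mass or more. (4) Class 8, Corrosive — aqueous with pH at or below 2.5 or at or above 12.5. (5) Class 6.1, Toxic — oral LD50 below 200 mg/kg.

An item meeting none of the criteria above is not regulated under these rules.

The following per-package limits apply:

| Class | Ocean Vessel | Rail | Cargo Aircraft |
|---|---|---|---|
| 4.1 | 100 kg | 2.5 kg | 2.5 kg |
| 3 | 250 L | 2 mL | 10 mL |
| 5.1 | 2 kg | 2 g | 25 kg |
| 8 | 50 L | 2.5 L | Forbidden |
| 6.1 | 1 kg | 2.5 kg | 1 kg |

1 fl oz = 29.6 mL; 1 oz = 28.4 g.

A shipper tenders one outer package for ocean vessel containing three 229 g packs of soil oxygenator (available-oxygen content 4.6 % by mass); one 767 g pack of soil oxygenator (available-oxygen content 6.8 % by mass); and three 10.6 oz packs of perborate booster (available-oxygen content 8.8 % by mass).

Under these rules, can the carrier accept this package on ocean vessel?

With available-oxygen content 4.6 % by mass (≥ 4.5 % by mass), the soil oxygenator falls in Class 5.1.
The soil oxygenator has available-oxygen content 6.8 % by mass, which is ≥ 4.5 % by mass, so it is Class 5.1 (Oxidizer).
With available-oxygen content 8.8 % by mass (≥ 4.5 % by mass), the perborate booster falls in Class 5.1.
Class 5.1 net quantity: (three 229 g packs = 687 g) + 767 g + (three 10.6 oz packs = 903.12 g) = 2357.12 g.
That exceeds the Class 5.1 ocean vessel limit of 2 kg.

No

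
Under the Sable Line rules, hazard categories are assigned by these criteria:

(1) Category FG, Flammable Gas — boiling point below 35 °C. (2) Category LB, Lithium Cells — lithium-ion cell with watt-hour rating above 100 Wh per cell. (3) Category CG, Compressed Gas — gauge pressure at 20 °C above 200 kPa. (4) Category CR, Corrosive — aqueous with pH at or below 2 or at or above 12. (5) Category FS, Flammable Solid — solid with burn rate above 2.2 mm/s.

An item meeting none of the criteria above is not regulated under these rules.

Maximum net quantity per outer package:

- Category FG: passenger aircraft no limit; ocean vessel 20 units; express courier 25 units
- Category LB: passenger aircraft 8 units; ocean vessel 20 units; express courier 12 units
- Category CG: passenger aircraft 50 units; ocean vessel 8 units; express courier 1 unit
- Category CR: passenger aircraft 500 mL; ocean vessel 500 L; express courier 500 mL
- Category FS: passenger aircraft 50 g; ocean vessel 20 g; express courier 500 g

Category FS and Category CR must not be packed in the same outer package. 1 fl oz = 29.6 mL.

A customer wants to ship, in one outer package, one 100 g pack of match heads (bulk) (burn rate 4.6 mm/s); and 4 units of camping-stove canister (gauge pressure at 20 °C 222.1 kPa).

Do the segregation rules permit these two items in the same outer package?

Burn rate 4.6 mm/s meets the Category FS criterion (Flammable Solid), so the match heads (bulk) are Category FS.
The camping-stove canister has gauge pressure at 20 °C 222.1 kPa, which is > 200 kPa, so it is Category CG (Compressed Gas).
No segregation rule bars Category FS with Category CG.

Yes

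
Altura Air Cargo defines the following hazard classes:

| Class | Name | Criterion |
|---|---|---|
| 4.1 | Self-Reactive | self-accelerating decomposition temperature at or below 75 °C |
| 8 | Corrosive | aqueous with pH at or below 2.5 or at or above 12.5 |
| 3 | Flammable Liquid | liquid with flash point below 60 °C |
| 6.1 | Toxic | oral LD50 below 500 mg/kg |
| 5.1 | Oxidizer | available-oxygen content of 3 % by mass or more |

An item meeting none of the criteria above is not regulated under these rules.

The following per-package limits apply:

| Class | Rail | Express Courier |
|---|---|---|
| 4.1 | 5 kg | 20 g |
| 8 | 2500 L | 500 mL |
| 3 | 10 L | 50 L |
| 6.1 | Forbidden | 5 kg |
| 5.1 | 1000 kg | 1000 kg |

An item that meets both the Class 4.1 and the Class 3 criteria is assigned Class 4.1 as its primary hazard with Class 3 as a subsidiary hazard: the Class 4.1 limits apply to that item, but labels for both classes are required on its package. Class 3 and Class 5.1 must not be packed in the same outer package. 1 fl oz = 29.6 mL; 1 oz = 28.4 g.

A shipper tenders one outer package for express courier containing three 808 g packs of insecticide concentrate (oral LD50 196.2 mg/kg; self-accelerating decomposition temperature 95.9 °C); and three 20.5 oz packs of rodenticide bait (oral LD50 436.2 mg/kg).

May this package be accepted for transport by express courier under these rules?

Yes

The insecticide concentrate has oral LD50 196.2 mg/kg, which is < 500 mg/kg, so it is Class 6.1 (Toxic).
The rodenticide bait has oral LD50 436.2 mg/kg, which is < 500 mg/kg, so it is Class 6.1 (Toxic).
Class 6.1 net quantity: (three 808 g packs = 2.424 kg) + (three 20.5 oz packs = 1746.6 g) = 4170.6 g.
4170.6 g ≤ 5 kg (express courier limit, Class 6.1) — within limit.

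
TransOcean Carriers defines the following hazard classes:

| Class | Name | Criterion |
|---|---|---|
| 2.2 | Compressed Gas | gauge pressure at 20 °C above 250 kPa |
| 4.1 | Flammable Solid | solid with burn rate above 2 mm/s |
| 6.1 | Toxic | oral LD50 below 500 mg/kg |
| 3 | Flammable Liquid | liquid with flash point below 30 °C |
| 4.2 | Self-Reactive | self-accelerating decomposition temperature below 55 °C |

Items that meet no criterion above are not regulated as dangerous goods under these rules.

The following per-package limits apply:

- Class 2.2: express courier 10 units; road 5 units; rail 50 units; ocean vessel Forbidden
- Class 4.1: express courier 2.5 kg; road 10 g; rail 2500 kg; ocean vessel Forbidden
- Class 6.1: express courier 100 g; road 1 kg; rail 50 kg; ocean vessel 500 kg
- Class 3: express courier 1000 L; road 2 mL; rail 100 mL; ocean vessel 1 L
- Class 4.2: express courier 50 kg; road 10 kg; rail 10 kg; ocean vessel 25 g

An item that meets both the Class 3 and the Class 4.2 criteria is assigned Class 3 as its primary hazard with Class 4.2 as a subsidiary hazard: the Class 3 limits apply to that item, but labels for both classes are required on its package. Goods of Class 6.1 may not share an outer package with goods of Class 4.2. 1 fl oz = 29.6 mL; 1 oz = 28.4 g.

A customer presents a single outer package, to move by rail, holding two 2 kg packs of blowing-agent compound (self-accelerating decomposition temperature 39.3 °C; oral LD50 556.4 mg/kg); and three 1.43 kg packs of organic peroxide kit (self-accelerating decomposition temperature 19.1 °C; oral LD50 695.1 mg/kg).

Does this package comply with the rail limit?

With self-accelerating decomposition temperature 39.3 °C (< 55 °C), the blowing-agent compound falls in Class 4.2.
With self-accelerating decomposition temperature 19.1 °C (< 55 °C), the organic peroxide kit falls in Class 4.2.
Total Class 4.2: (two 2 kg packs = 4 kg) + (three 1.43 kg packs = 4.29 kg) = 8.29 kg.
8.29 kg ≤ 10 kg (rail limit, Class 4.2) — within limit.

Yes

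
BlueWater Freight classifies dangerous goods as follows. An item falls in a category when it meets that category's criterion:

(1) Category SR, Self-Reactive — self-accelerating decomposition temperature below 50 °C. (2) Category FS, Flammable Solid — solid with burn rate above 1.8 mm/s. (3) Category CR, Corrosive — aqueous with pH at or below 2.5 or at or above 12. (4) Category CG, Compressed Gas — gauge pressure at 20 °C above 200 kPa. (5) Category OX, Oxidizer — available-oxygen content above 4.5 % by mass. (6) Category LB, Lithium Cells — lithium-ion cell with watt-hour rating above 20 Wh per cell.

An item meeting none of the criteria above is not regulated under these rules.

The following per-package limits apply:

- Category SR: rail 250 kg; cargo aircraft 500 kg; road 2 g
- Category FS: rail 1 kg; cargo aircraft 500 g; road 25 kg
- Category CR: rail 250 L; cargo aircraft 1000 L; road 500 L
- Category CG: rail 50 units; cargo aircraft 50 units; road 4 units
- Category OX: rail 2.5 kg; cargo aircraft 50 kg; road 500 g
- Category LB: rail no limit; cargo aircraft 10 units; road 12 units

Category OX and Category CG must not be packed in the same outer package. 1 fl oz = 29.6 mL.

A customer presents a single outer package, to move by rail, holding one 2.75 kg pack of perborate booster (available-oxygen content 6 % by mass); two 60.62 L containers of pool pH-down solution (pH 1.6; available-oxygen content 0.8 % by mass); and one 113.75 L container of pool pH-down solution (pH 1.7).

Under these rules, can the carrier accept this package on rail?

With available-oxygen content 6 % by mass (> 4.5 % by mass), the perborate booster falls in Category OX.
The pool pH-down solution has pH 1.6, which is ≤ 2.5, so it is Category CR (Corrosive).
With pH 1.7 (≤ 2.5), the pool pH-down solution falls in Category CR.
Category CR net quantity: (two 60.62 L containers = 121.24 L) + 113.75 L = 234.99 L.
234.99 L ≤ 250 L (rail limit, Category CR) — within limit.
Category OX quantity: 2.75 kg.
That exceeds the Category OX rail limit of 2.5 kg.
The segregation rule (Category OX with Category CG) does not apply to Category CR with Category OX.

No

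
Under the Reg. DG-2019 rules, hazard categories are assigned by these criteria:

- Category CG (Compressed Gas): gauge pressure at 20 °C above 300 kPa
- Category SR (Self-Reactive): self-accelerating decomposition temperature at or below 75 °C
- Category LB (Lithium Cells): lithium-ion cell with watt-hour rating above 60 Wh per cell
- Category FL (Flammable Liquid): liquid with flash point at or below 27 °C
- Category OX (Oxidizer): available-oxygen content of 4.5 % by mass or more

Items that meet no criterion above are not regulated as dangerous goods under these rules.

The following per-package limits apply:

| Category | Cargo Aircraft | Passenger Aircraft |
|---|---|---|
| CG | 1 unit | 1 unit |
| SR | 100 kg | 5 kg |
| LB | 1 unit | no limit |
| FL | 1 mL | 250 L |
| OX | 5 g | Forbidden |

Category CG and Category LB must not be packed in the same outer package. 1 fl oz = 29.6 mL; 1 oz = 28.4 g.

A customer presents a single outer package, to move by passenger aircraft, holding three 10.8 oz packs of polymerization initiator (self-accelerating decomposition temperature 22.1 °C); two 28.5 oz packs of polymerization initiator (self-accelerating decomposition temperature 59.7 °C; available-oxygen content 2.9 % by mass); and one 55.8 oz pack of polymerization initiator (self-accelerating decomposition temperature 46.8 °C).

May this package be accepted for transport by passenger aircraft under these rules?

Yes

The polymerization initiator has self-accelerating decomposition temperature 22.1 °C, which is ≤ 75 °C, so it is Category SR (Self-Reactive).
The polymerization initiator has self-accelerating decomposition temperature 59.7 °C, which is ≤ 75 °C, so it is Category SR (Self-Reactive).
Self-accelerating decomposition temperature 46.8 °C meets the Category SR criterion (Self-Reactive), so the polymerization initiator is Category SR.
Total Category SR: (three 10.8 oz packs = 920.16 g) + (two 28.5 oz packs = 1618.8 g) + (one 55.8 oz pack = 1584.72 g) = 4123.68 g.
That is within the Category SR passenger aircraft limit of 5 kg.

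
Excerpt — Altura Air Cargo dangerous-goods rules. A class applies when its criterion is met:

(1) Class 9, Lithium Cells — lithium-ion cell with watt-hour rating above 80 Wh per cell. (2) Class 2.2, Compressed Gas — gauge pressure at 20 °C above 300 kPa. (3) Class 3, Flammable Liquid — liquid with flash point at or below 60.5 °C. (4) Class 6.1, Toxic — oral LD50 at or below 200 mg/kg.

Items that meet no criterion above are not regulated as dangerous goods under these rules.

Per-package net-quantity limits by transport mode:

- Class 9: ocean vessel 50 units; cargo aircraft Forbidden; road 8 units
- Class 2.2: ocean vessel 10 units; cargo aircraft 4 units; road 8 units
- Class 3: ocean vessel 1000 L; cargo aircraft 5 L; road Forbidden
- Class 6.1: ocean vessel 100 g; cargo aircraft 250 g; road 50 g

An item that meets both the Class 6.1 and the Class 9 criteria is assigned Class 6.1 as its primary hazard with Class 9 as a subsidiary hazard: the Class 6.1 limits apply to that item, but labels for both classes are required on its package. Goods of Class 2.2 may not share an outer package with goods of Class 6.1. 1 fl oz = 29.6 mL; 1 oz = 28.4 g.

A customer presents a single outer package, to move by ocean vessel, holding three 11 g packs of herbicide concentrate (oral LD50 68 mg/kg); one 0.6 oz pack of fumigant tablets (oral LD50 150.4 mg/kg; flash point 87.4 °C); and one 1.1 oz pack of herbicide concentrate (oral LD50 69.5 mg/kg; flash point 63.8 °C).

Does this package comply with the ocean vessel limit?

Yes

The herbicide concentrate has oral LD50 68 mg/kg, which is ≤ 200 mg/kg, so it is Class 6.1 (Toxic).
The fumigant tablets have oral LD50 150.4 mg/kg, which is ≤ 200 mg/kg, so they are Class 6.1 (Toxic).
Herbicide concentrate: oral LD50 69.5 mg/kg ≤ 200 mg/kg → Class 6.1 (Toxic).
Total Class 6.1: (three 11 g packs = 33 g) + (one 0.6 oz pack = 17.04 g) + (one 1.1 oz pack = 31.24 g) = 81.28 g.
81.28 g ≤ 100 g (ocean vessel limit, Class 6.1) — within limit.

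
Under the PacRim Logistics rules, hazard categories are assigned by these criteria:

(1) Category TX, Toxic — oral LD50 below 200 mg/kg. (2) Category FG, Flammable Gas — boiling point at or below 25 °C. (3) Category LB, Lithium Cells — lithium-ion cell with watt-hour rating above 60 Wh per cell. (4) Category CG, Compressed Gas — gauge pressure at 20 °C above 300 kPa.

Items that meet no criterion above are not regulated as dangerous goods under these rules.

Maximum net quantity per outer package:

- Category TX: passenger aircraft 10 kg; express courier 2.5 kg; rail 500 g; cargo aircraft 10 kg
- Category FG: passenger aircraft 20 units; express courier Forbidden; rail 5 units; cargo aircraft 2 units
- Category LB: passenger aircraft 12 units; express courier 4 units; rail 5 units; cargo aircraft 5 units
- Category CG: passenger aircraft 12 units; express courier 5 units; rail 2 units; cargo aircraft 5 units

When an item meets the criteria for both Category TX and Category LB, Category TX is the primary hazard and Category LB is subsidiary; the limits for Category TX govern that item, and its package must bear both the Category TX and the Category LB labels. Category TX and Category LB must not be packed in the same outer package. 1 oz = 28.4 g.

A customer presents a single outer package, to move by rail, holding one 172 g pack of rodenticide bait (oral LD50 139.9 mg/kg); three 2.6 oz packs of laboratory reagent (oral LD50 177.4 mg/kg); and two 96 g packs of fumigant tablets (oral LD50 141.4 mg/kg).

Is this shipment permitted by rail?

No

The rodenticide bait has oral LD50 139.9 mg/kg, which is < 200 mg/kg, so it is Category TX (Toxic).
Oral LD50 177.4 mg/kg meets the Category TX criterion (Toxic), so the laboratory reagent is Category TX.
With oral LD50 141.4 mg/kg (< 200 mg/kg), the fumigant tablets fall in Category TX.
Total Category TX: 172 g + (three 2.6 oz packs = 221.52 g) + (two 96 g packs = 192 g) = 585.52 g.
585.52 g > 500 g (rail limit, Category TX) — over the limit.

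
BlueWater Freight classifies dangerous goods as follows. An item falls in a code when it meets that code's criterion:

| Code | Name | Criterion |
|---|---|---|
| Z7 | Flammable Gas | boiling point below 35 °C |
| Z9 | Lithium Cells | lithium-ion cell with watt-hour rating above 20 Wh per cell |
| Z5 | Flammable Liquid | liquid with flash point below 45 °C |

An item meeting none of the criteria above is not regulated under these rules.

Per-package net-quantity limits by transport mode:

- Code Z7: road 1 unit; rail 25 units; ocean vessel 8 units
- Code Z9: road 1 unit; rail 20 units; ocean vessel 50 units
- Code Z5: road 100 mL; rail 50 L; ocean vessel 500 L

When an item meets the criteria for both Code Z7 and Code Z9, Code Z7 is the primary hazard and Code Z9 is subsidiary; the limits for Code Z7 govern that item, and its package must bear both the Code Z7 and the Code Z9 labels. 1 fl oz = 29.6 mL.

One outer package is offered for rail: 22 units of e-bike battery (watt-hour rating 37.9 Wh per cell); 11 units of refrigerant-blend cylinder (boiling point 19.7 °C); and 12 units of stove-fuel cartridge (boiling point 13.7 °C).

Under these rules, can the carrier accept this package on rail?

The e-bike battery has watt-hour rating 37.9 Wh per cell, which is > 20 Wh per cell, so it is Code Z9 (Lithium Cells).
With boiling point 19.7 °C (< 35 °C), the refrigerant-blend cylinder falls in Code Z7.
Stove-fuel cartridge: boiling point 13.7 °C < 35 °C → Code Z7 (Flammable Gas).
Code Z9 quantity: 22 units.
That exceeds the Code Z9 rail limit of 20 units.
Total Code Z7: 11 units + 12 units = 23 units.
That is within the Code Z7 rail limit of 25 units.

No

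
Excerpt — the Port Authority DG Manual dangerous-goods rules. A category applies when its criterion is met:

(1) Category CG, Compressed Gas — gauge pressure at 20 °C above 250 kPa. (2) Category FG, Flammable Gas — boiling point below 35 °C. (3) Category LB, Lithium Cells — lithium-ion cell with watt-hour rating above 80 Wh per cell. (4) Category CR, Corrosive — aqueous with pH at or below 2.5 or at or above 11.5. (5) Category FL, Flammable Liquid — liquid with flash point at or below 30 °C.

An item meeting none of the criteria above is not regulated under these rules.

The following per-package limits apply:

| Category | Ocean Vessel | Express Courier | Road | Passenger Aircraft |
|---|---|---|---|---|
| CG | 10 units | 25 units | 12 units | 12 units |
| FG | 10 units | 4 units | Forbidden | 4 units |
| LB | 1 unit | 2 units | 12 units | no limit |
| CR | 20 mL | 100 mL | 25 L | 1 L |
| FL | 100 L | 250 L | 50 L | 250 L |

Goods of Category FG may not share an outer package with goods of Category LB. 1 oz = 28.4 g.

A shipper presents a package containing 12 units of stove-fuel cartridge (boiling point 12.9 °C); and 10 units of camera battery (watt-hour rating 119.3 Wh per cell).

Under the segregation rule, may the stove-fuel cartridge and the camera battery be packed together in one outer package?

With boiling point 12.9 °C (< 35 °C), the stove-fuel cartridge falls in Category FG.
Camera battery: watt-hour rating 119.3 Wh per cell > 80 Wh per cell → Category LB (Lithium Cells).
Category FG and Category LB may not share an outer package.

No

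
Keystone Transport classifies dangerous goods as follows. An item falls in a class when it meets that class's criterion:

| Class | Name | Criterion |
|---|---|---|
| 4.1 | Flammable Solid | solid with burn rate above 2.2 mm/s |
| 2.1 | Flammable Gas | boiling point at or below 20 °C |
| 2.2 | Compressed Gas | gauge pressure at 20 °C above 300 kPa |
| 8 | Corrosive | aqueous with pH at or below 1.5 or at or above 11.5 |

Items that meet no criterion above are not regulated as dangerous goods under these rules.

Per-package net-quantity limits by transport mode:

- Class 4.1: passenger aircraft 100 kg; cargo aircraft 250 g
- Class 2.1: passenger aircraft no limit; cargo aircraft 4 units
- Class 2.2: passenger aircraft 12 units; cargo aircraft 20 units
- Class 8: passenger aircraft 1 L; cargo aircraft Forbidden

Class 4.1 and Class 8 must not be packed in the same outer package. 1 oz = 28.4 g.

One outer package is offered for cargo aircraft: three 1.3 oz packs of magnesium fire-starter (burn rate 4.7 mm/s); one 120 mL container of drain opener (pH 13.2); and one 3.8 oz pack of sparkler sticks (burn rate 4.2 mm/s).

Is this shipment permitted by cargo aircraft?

No

With burn rate 4.7 mm/s (> 2.2 mm/s), the magnesium fire-starter falls in Class 4.1.
pH 13.2 meets the Class 8 criterion (Corrosive), so the drain opener is Class 8.
The sparkler sticks have burn rate 4.2 mm/s, which is > 2.2 mm/s, so they are Class 4.1 (Flammable Solid).
Total Class 4.1: (three 1.3 oz packs = 110.76 g) + (one 3.8 oz pack = 107.92 g) = 218.68 g.
218.68 g ≤ 250 g (cargo aircraft limit, Class 4.1) — within limit.
Class 8 quantity: 120 mL.
Class 8 is Forbidden by cargo aircraft.
Class 4.1 and Class 8 may not share an outer package.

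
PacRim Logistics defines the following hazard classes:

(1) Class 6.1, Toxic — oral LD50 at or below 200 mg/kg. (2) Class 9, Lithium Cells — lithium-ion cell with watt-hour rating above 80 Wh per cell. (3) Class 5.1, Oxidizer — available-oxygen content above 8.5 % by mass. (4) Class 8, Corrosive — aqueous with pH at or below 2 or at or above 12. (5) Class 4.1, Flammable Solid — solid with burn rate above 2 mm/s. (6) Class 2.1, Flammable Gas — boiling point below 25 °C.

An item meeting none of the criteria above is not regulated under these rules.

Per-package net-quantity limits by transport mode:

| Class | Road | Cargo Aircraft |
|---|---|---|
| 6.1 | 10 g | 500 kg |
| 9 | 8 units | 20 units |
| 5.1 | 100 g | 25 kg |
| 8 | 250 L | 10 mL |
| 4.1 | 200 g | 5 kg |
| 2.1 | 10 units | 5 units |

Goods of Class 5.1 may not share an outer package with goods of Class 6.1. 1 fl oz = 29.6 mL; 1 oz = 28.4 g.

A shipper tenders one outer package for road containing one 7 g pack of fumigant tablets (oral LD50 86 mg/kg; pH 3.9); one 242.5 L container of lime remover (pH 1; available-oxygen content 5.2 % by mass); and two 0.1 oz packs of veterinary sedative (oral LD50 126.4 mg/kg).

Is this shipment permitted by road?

No

Oral LD50 86 mg/kg meets the Class 6.1 criterion (Toxic), so the fumigant tablets are Class 6.1.
With pH 1 (≤ 2), the lime remover falls in Class 8.
Veterinary sedative: oral LD50 126.4 mg/kg ≤ 200 mg/kg → Class 6.1 (Toxic).
Total Class 6.1: 7 g + (two 0.1 oz packs = 5.68 g) = 12.68 g.
12.68 g exceeds the road limit of 10 g for Class 6.1.
Class 8 quantity: 242.5 L.
242.5 L ≤ 250 L (road limit, Class 8) — within limit.
The segregation rule (Class 5.1 with Class 6.1) does not apply to Class 6.1 with Class 8.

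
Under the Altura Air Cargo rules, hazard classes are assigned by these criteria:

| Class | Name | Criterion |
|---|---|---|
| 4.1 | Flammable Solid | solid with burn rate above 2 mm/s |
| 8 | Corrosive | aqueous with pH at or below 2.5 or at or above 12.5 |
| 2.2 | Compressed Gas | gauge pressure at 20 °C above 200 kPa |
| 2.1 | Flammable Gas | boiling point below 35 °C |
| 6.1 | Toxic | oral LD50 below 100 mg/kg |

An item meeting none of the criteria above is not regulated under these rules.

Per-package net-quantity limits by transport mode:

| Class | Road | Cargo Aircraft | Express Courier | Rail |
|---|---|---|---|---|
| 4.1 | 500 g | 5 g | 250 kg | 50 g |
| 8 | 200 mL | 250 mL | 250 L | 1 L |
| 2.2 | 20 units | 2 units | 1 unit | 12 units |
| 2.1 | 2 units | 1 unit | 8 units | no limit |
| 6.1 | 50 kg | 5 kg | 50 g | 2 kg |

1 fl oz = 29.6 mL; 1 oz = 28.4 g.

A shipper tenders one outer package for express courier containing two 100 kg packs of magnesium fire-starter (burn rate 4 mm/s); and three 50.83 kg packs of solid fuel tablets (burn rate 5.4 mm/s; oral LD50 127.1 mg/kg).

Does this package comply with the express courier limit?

No

Burn rate 4 mm/s meets the Class 4.1 criterion (Flammable Solid), so the magnesium fire-starter is Class 4.1.
The solid fuel tablets have burn rate 5.4 mm/s, which is > 2 mm/s, so they are Class 4.1 (Flammable Solid).
Class 4.1 net quantity: (two 100 kg packs = 200 kg) + (three 50.83 kg packs = 152.49 kg) = 352.49 kg.
352.49 kg exceeds the express courier limit of 250 kg for Class 4.1.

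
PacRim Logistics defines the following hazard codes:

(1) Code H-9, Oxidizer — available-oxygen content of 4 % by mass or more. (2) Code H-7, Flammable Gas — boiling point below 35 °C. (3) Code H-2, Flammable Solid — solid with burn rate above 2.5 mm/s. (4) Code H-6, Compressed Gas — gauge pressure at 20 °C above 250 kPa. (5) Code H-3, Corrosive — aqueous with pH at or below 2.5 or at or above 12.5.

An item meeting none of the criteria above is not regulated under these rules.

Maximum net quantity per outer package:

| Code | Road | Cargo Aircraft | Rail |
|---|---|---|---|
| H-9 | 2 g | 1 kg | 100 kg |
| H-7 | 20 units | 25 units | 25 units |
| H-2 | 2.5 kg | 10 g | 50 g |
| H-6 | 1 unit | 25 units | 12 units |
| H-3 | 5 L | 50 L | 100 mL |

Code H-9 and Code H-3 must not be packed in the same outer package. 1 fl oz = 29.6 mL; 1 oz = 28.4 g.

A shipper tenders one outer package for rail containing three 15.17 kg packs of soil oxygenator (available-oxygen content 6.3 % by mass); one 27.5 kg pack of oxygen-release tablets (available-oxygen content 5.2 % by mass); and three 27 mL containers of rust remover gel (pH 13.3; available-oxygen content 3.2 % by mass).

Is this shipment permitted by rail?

Soil oxygenator: available-oxygen content 6.3 % by mass ≥ 4 % by mass → Code H-9 (Oxidizer).
Oxygen-release tablets: available-oxygen content 5.2 % by mass ≥ 4 % by mass → Code H-9 (Oxidizer).
pH 13.3 meets the Code H-3 criterion (Corrosive), so the rust remover gel is Code H-3.
Code H-9 net quantity: (three 15.17 kg packs = 45.51 kg) + 27.5 kg = 73.01 kg.
73.01 kg is within the rail limit of 100 kg for Code H-9.
Code H-3 quantity: three 27 mL containers = 81 mL.
That is within the Code H-3 rail limit of 100 mL.
Code H-9 and Code H-3 may not share an outer package.

No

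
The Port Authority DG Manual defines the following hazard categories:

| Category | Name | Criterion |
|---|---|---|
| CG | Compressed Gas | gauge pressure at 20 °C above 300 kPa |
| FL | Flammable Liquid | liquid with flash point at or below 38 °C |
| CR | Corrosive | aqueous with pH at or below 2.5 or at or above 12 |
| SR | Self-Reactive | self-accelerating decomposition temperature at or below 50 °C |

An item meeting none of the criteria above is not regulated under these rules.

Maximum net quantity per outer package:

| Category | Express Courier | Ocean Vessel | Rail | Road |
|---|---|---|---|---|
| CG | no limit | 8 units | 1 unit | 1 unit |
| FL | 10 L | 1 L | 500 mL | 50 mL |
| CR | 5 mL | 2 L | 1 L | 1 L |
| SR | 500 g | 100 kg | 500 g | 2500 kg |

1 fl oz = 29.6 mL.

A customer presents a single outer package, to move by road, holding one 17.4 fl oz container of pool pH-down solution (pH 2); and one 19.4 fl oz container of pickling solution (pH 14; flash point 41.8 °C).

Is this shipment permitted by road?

No

The pool pH-down solution has pH 2, which is ≤ 2.5, so it is Category CR (Corrosive).
Pickling solution: pH 14 ≥ 12 → Category CR (Corrosive).
Category CR net quantity: (one 17.4 fl oz container = 515.04 mL) + (one 19.4 fl oz container = 574.24 mL) = 1089.28 mL.
1089.28 mL > 1 L (road limit, Category CR) — over the limit.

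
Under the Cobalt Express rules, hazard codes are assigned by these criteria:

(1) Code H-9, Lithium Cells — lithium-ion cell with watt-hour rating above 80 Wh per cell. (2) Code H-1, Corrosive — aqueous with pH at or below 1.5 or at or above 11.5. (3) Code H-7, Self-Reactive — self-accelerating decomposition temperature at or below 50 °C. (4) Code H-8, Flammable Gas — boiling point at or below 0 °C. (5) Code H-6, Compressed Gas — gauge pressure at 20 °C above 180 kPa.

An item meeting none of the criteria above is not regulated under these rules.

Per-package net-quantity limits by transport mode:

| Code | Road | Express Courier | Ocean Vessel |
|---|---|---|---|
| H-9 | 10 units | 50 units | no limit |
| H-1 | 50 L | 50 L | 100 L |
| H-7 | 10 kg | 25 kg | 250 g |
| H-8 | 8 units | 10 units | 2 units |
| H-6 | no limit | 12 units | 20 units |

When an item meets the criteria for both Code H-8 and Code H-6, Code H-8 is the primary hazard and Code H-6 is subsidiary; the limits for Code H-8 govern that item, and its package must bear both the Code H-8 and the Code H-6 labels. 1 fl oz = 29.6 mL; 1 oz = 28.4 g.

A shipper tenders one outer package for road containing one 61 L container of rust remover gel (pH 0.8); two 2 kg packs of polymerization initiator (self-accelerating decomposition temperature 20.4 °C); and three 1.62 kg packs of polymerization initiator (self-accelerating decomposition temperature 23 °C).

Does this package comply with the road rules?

The rust remover gel has pH 0.8, which is ≤ 1.5, so it is Code H-1 (Corrosive).
With self-accelerating decomposition temperature 20.4 °C (≤ 50 °C), the polymerization initiator falls in Code H-7.
With self-accelerating decomposition temperature 23 °C (≤ 50 °C), the polymerization initiator falls in Code H-7.
Code H-7 net quantity: (two 2 kg packs = 4 kg) + (three 1.62 kg packs = 4.86 kg) = 8.86 kg.
8.86 kg ≤ 10 kg (road limit, Code H-7) — within limit.
Code H-1 quantity: 61 L.
61 L exceeds the road limit of 50 L for Code H-1.

No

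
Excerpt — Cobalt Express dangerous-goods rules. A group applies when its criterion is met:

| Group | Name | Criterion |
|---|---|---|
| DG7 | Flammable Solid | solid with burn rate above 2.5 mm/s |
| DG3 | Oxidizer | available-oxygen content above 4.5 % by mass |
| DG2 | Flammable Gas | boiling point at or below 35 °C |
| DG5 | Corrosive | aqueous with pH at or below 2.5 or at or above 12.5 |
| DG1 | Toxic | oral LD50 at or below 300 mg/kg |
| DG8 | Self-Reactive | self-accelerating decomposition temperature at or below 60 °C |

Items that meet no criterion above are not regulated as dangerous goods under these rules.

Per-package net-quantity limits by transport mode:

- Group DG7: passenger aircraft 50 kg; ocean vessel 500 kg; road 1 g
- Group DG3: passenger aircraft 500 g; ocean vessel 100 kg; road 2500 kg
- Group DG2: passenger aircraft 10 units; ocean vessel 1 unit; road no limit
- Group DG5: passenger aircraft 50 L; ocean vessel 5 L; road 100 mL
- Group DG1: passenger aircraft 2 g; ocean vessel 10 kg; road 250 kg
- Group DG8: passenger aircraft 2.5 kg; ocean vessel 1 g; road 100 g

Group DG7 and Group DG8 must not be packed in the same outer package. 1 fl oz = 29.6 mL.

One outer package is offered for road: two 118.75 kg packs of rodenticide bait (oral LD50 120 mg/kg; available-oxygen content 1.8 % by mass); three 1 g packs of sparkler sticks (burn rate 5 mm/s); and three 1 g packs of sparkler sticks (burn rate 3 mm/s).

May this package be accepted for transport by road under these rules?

With oral LD50 120 mg/kg (≤ 300 mg/kg), the rodenticide bait falls in Group DG1.
Sparkler sticks: burn rate 5 mm/s > 2.5 mm/s → Group DG7 (Flammable Solid).
Sparkler sticks: burn rate 3 mm/s > 2.5 mm/s → Group DG7 (Flammable Solid).
Total Group DG7: (three 1 g packs = 3 g) + (three 1 g packs = 3 g) = 6 g.
6 g > 1 g (road limit, Group DG7) — over the limit.
Group DG1 quantity: two 118.75 kg packs = 237.5 kg.
237.5 kg ≤ 250 kg (road limit, Group DG1) — within limit.
The segregation rule (Group DG7 with Group DG8) does not apply to Group DG7 with Group DG1.

No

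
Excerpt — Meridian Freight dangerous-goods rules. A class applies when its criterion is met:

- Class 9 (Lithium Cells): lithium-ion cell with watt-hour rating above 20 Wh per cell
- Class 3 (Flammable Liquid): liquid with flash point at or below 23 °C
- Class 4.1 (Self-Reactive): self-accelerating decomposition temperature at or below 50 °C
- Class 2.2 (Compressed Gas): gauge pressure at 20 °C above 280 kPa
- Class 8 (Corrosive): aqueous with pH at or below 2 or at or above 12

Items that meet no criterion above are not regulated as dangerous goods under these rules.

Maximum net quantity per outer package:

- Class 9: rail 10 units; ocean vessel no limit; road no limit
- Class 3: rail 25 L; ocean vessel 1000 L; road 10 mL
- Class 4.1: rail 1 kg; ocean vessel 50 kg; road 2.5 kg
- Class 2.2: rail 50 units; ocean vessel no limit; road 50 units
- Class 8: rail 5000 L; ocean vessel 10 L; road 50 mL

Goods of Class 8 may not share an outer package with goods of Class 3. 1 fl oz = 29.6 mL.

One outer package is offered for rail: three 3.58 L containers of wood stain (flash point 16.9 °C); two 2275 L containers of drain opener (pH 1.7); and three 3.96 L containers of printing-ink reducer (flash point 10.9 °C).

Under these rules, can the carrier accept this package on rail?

The wood stain has flash point 16.9 °C, which is ≤ 23 °C, so it is Class 3 (Flammable Liquid).
With pH 1.7 (≤ 2), the drain opener falls in Class 8.
Printing-ink reducer: flash point 10.9 °C ≤ 23 °C → Class 3 (Flammable Liquid).
Class 8 quantity: two 2275 L containers = 4550 L.
4550 L ≤ 5000 L (rail limit, Class 8) — within limit.
Total Class 3: (three 3.58 L containers = 10.74 L) + (three 3.96 L containers = 11.88 L) = 22.62 L.
22.62 L ≤ 25 L (rail limit, Class 3) — within limit.
Class 8 and Class 3 may not share an outer package.

No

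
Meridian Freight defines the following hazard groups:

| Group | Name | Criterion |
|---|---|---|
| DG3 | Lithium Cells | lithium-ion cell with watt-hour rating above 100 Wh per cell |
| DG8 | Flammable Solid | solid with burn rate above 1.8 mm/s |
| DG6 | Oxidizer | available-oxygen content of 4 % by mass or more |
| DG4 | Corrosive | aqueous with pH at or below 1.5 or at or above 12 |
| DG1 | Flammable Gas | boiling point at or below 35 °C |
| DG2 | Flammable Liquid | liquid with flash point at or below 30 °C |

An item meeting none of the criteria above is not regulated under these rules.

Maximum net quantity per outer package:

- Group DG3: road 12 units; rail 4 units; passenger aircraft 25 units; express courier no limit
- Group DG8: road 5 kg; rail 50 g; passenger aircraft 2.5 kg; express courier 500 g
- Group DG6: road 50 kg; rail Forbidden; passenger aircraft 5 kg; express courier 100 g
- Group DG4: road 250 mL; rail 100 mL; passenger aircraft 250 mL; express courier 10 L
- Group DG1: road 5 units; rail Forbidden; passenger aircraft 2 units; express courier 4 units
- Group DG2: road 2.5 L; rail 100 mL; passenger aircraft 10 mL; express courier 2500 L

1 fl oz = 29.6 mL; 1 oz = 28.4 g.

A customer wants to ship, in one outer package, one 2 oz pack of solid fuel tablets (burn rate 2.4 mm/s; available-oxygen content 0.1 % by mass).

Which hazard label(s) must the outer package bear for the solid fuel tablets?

With burn rate 2.4 mm/s (> 1.8 mm/s), the solid fuel tablets fall in Group DG8.
Only the Group DG8 label is required.

Group DG8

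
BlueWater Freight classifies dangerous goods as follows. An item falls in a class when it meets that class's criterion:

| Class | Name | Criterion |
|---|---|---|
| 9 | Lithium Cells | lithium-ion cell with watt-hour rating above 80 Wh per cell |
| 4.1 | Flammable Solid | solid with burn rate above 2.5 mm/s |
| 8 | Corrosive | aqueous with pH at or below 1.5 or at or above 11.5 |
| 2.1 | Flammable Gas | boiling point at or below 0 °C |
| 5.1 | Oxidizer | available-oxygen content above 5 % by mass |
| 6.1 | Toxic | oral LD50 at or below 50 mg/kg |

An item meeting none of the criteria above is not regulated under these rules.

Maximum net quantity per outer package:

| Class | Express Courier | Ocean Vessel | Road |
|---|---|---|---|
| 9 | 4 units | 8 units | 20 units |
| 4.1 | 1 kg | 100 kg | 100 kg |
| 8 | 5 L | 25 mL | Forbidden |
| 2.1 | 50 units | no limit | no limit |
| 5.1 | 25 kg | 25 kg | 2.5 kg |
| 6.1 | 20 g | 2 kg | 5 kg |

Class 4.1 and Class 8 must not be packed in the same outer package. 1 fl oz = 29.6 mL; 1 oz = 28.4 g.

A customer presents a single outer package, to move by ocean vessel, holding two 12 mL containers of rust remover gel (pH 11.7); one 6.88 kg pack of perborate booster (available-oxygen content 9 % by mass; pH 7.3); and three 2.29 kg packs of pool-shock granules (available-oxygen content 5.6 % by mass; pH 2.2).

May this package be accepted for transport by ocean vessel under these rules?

Yes

The rust remover gel has pH 11.7, which is ≥ 11.5, so it is Class 8 (Corrosive).
With available-oxygen content 9 % by mass (> 5 % by mass), the perborate booster falls in Class 5.1.
Pool-shock granules: available-oxygen content 5.6 % by mass > 5 % by mass → Class 5.1 (Oxidizer).
Total Class 5.1: 6.88 kg + (three 2.29 kg packs = 6.87 kg) = 13.75 kg.
13.75 kg ≤ 25 kg (ocean vessel limit, Class 5.1) — within limit.
Class 8 quantity: two 12 mL containers = 24 mL.
That is within the Class 8 ocean vessel limit of 25 mL.
The segregation rule (Class 4.1 with Class 8) does not apply to Class 5.1 with Class 8.
Every hazard class is within its ocean vessel limit and no segregation rule is violated.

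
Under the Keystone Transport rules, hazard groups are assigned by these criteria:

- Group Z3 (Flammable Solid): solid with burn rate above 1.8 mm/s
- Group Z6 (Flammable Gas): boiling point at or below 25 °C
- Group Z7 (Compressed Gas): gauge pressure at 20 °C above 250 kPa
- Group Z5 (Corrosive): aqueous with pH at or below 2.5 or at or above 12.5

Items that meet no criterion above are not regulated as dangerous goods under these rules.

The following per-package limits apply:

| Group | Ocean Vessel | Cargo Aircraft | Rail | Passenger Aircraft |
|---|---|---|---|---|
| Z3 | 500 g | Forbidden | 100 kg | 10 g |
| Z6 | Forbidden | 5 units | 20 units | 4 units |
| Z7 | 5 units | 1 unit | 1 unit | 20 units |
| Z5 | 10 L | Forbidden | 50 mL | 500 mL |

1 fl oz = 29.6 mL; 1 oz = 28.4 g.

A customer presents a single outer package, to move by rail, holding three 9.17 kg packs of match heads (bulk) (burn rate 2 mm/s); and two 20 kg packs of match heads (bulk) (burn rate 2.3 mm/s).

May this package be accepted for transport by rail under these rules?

Yes

The match heads (bulk) have burn rate 2 mm/s, which is > 1.8 mm/s, so they are Group Z3 (Flammable Solid).
Match heads (bulk): burn rate 2.3 mm/s > 1.8 mm/s → Group Z3 (Flammable Solid).
Group Z3 net quantity: (three 9.17 kg packs = 27.51 kg) + (two 20 kg packs = 40 kg) = 67.51 kg.
That is within the Group Z3 rail limit of 100 kg.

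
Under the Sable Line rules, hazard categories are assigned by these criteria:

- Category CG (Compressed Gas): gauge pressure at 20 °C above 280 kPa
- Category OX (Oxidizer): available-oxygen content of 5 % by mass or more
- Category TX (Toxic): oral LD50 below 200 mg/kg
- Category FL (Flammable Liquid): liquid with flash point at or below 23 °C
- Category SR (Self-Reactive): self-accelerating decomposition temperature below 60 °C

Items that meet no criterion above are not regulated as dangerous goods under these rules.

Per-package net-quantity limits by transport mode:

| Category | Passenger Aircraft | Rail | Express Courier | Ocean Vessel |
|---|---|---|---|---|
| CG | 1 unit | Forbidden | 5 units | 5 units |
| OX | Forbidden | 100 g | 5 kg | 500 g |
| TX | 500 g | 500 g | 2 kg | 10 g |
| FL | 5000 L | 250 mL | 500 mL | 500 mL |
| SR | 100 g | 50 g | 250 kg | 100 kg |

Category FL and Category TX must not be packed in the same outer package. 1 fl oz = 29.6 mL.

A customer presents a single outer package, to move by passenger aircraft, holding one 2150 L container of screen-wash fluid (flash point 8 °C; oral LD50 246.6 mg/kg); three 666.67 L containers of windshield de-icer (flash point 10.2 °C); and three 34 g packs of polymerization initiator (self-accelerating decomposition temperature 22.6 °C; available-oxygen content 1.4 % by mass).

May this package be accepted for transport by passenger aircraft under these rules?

No

Screen-wash fluid: flash point 8 °C ≤ 23 °C → Category FL (Flammable Liquid).
With flash point 10.2 °C (≤ 23 °C), the windshield de-icer falls in Category FL.
Polymerization initiator: self-accelerating decomposition temperature 22.6 °C < 60 °C → Category SR (Self-Reactive).
Category FL net quantity: 2150 L + (three 666.67 L containers = 2000.01 L) = 4150.01 L.
That is within the Category FL passenger aircraft limit of 5000 L.
Category SR quantity: three 34 g packs = 102 g.
That exceeds the Category SR passenger aircraft limit of 100 g.
The segregation rule (Category FL with Category TX) does not apply to Category FL with Category SR.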